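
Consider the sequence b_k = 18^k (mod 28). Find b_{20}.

b_0 = 1,  b_1 = 18,  b_2 = 16,  b_3 = 8,  b_4 = 4,  b_5 = 16.
Since b_5 = b_2 = 16, the sequence is eventually periodic: after a pre-period of length 2 it cycles with period 3.
For k ≥ 2, b_k depends only on (k - 2) mod 3. (20 - 2) mod 3 = 0, so b_{20} = b_2 = 16.

16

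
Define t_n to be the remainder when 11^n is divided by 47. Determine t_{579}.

23

Computing terms: t_1 = 11,  t_2 = 27,  t_3 = 15,  t_4 = 24,  t_5 = 29,  t_6 = 37,  t_7 = 31,  t_8 = 12,  t_9 = 38,  t_{10} = 42,  t_{11} = 39,  t_{12} = 6,  t_{13} = 19,  t_{14} = 21,  t_{15} = 43,  t_{16} = 3,  t_{17} = 33,  t_{18} = 34,  t_{19} = 45,  t_{20} = 25,  t_{21} = 40,  t_{22} = 17,  t_{23} = 46,  t_{24} = 36,  t_{25} = 20,  t_{26} = 32,  t_{27} = 23,  t_{28} = 18,  t_{29} = 10,  t_{30} = 16,  t_{31} = 35,  t_{32} = 9,  t_{33} = 5,  t_{34} = 8,  t_{35} = 41,  t_{36} = 28,  t_{37} = 26,  t_{38} = 4,  t_{39} = 44,  t_{40} = 14,  t_{41} = 13,  t_{42} = 2,  t_{43} = 22,  t_{44} = 7,  t_{45} = 30,  t_{46} = 1,  t_{47} = 11.
The sequence repeats with period 46.
So t_{579} = t_{1 + ((579-1) mod 46)} = t_{27} = 23.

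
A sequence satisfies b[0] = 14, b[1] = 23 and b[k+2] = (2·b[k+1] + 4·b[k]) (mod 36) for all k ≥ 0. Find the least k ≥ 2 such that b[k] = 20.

Computing terms: b[0] = 14; b[1] = 23; b[2] = 30; b[3] = 8; b[4] = 28; b[5] = 16; b[6] = 0; b[7] = 28; b[8] = 20; b[9] = 8; b[10] = 24; b[11] = 8; b[12] = 4; b[13] = 4; b[14] = 24; b[15] = 28; b[16] = 8; b[17] = 20; b[18] = 0; b[19] = 8; b[20] = 16; b[21] = 28; b[22] = 12; b[23] = 28; b[24] = 32; b[25] = 32; b[26] = 12; b[27] = 8; b[28] = 28.
Since (b[27], b[28]) = (b[3], b[4]) = (8, 28) (two consecutive terms determine the rest), the sequence is eventually periodic: after a pre-period of length 3 it cycles with period 24.
The value 20 first appears (with k ≥ 2) at b[8].

8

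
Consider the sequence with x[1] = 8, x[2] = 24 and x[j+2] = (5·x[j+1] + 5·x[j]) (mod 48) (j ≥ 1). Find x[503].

Computing terms: x[1] = 8; x[2] = 24; x[3] = 16; x[4] = 8; x[5] = 24.
The sequence repeats with period 3.
(503 - 1) mod 3 = 1, so x[503] = x[2] = 24.

24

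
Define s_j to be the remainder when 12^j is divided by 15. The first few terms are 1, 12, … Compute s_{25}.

12

Listing terms: s_0 = 1,  s_1 = 12,  s_2 = 9,  s_3 = 3,  s_4 = 6,  s_5 = 12.
Since s_5 = s_1 = 12, the sequence is eventually periodic: after a pre-period of length 1 it cycles with period 4.
For j ≥ 1, s_j depends only on (j - 1) mod 4. (25 - 1) mod 4 = 0, so s_{25} = s_1 = 12.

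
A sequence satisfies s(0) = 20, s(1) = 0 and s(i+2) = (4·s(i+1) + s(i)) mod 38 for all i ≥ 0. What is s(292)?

We have s(0) = 20,  s(1) = 0,  s(2) = 20,  s(3) = 4,  s(4) = 36,  s(5) = 34,  s(6) = 20,  s(7) = 0.
Since (s(6), s(7)) = (s(0), s(1)) = (20, 0) (two consecutive terms determine the rest), the sequence is periodic with period 6.
So s(292) = s(0 + ((292-0) mod 6)) = s(4) = 36.

36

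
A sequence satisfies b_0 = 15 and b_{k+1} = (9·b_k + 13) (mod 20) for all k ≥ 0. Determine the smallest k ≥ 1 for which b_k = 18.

3

Listing terms: b_0 = 15; b_1 = 8; b_2 = 5; b_3 = 18; b_4 = 15.
The sequence repeats with period 4.
The value 18 first appears (with k ≥ 1) at b_3.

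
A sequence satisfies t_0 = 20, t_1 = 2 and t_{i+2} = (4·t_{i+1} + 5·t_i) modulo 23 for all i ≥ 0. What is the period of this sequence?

t_0 = 20, t_1 = 2, t_2 = 16, t_3 = 5, t_4 = 8, t_5 = 11, t_6 = 15, t_7 = 0, t_8 = 6, t_9 = 1, t_{10} = 11, t_{11} = 3, t_{12} = 21, t_{13} = 7, t_{14} = 18, t_{15} = 15, t_{16} = 12, t_{17} = 8, t_{18} = 0, t_{19} = 17, t_{20} = 22, t_{21} = 12, t_{22} = 20, t_{23} = 2.
Since (t_{22}, t_{23}) = (t_0, t_1) = (20, 2) (two consecutive terms determine the rest), the sequence is periodic with period 22.

22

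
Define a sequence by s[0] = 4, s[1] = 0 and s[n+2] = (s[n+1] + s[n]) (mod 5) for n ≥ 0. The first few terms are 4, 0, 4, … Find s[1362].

Listing terms: s[0] = 4, s[1] = 0, s[2] = 4, s[3] = 4, s[4] = 3, s[5] = 2, s[6] = 0, s[7] = 2, s[8] = 2, s[9] = 4, s[10] = 1, s[11] = 0, s[12] = 1, s[13] = 1, s[14] = 2, s[15] = 3, s[16] = 0, s[17] = 3, s[18] = 3, s[19] = 1, s[20] = 4, s[21] = 0.
Since (s[20], s[21]) = (s[0], s[1]) = (4, 0) (two consecutive terms determine the rest), the sequence is periodic with period 20.
So s[1362] = s[0 + ((1362-0) mod 20)] = s[2] = 4.

4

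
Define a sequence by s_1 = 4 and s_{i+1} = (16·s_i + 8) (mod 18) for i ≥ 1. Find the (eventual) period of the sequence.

9

Computing terms: s_1 = 4,  s_2 = 0,  s_3 = 8,  s_4 = 10,  s_5 = 6,  s_6 = 14,  s_7 = 16,  s_8 = 12,  s_9 = 2,  s_{10} = 4.
Since s_{10} = s_1 = 4, the sequence is periodic with period 9.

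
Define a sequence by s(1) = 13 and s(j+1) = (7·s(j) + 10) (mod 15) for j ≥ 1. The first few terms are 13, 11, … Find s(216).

9

Listing terms: s(1) = 13,  s(2) = 11,  s(3) = 12,  s(4) = 4,  s(5) = 8,  s(6) = 6,  s(7) = 7,  s(8) = 14,  s(9) = 3,  s(10) = 1,  s(11) = 2,  s(12) = 9,  s(13) = 13.
The sequence repeats with period 12.
(216 - 1) mod 12 = 11, so s(216) = s(12) = 9.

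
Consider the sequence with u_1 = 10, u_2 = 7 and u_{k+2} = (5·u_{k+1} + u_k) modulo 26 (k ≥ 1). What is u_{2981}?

9

u_1 = 10; u_2 = 7; u_3 = 19; u_4 = 24; u_5 = 9; u_6 = 17; u_7 = 16; u_8 = 19; u_9 = 7; u_{10} = 2; u_{11} = 17; u_{12} = 9; u_{13} = 10; u_{14} = 7.
The sequence repeats with period 12.
(2981 - 1) mod 12 = 4, so u_{2981} = u_5 = 9.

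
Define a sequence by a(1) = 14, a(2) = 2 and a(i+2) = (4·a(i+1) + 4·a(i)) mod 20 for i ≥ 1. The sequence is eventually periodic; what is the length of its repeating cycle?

3

Computing terms: a(1) = 14, a(2) = 2, a(3) = 4, a(4) = 4, a(5) = 12, a(6) = 4, a(7) = 4.
Since (a(6), a(7)) = (a(3), a(4)) = (4, 4) (two consecutive terms determine the rest), the sequence is eventually periodic: after a pre-period of length 2 it cycles with period 3.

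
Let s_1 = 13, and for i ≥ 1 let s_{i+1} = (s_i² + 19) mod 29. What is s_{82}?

We have s_1 = 13; s_2 = 14; s_3 = 12; s_4 = 18; s_5 = 24; s_6 = 15; s_7 = 12.
Since s_7 = s_3 = 12, the sequence is eventually periodic: after a pre-period of length 2 it cycles with period 4.
For i ≥ 3, s_i depends only on (i - 3) mod 4. (82 - 3) mod 4 = 3, so s_{82} = s_6 = 15.

15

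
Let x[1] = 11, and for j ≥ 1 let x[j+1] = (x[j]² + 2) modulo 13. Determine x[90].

x[1] = 11; x[2] = 6; x[3] = 12; x[4] = 3; x[5] = 11.
Since x[5] = x[1] = 11, the sequence is periodic with period 4.
So x[90] = x[1 + ((90-1) mod 4)] = x[2] = 6.

6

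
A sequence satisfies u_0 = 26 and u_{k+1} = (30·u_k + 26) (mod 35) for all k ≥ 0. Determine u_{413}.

21

Computing terms: u_0 = 26, u_1 = 1, u_2 = 21, u_3 = 26.
Since u_3 = u_0 = 26, the sequence is periodic with period 3.
(413 - 0) mod 3 = 2, so u_{413} = u_2 = 21.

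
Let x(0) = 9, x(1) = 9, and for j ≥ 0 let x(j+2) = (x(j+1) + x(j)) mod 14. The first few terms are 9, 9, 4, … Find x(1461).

9

x(0) = 9, x(1) = 9, x(2) = 4, x(3) = 13, x(4) = 3, x(5) = 2, x(6) = 5, x(7) = 7, x(8) = 12, x(9) = 5, x(10) = 3, x(11) = 8, x(12) = 11, x(13) = 5, x(14) = 2, x(15) = 7, x(16) = 9, x(17) = 2, x(18) = 11, x(19) = 13, x(20) = 10, x(21) = 9, x(22) = 5, x(23) = 0, x(24) = 5, x(25) = 5, x(26) = 10, x(27) = 1, x(28) = 11, x(29) = 12, x(30) = 9, x(31) = 7, x(32) = 2, x(33) = 9, x(34) = 11, x(35) = 6, x(36) = 3, x(37) = 9, x(38) = 12, x(39) = 7, x(40) = 5, x(41) = 12, x(42) = 3, x(43) = 1, x(44) = 4, x(45) = 5, x(46) = 9, x(47) = 0, x(48) = 9, x(49) = 9.
The sequence repeats with period 48.
So x(1461) = x(0 + ((1461-0) mod 48)) = x(21) = 9.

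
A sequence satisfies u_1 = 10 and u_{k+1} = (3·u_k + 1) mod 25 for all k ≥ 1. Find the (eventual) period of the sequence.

20

Listing terms: u_1 = 10, u_2 = 6, u_3 = 19, u_4 = 8, u_5 = 0, u_6 = 1, u_7 = 4, u_8 = 13, u_9 = 15, u_{10} = 21, u_{11} = 14, u_{12} = 18, u_{13} = 5, u_{14} = 16, u_{15} = 24, u_{16} = 23, u_{17} = 20, u_{18} = 11, u_{19} = 9, u_{20} = 3, u_{21} = 10.
The sequence repeats with period 20.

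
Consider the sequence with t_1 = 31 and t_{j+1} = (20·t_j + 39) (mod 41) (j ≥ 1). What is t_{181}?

31

We have t_1 = 31, t_2 = 3, t_3 = 17, t_4 = 10, t_5 = 34, t_6 = 22, t_7 = 28, t_8 = 25, t_9 = 6, t_{10} = 36, t_{11} = 21, t_{12} = 8, t_{13} = 35, t_{14} = 1, t_{15} = 18, t_{16} = 30, t_{17} = 24, t_{18} = 27, t_{19} = 5, t_{20} = 16, t_{21} = 31.
The sequence repeats with period 20.
(181 - 1) mod 20 = 0, so t_{181} = t_1 = 31.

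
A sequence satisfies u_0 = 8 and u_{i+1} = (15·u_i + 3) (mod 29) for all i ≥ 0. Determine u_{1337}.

1

Listing terms: u_0 = 8,  u_1 = 7,  u_2 = 21,  u_3 = 28,  u_4 = 17,  u_5 = 26,  u_6 = 16,  u_7 = 11,  u_8 = 23,  u_9 = 0,  u_{10} = 3,  u_{11} = 19,  u_{12} = 27,  u_{13} = 2,  u_{14} = 4,  u_{15} = 5,  u_{16} = 20,  u_{17} = 13,  u_{18} = 24,  u_{19} = 15,  u_{20} = 25,  u_{21} = 1,  u_{22} = 18,  u_{23} = 12,  u_{24} = 9,  u_{25} = 22,  u_{26} = 14,  u_{27} = 10,  u_{28} = 8.
Since u_{28} = u_0 = 8, the sequence is periodic with period 28.
(1337 - 0) mod 28 = 21, so u_{1337} = u_{21} = 1.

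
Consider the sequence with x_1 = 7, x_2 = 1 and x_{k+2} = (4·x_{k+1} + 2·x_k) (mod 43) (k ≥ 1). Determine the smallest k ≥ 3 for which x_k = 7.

22

Computing terms: x_1 = 7,  x_2 = 1,  x_3 = 18,  x_4 = 31,  x_5 = 31,  x_6 = 14,  x_7 = 32,  x_8 = 27,  x_9 = 0,  x_{10} = 11,  x_{11} = 1,  x_{12} = 26,  x_{13} = 20,  x_{14} = 3,  x_{15} = 9,  x_{16} = 42,  x_{17} = 14,  x_{18} = 11,  x_{19} = 29,  x_{20} = 9,  x_{21} = 8,  x_{22} = 7,  x_{23} = 1.
Since (x_{22}, x_{23}) = (x_1, x_2) = (7, 1) (two consecutive terms determine the rest), the sequence is periodic with period 21.
The value 7 next appears (with k ≥ 3) at x_{22}.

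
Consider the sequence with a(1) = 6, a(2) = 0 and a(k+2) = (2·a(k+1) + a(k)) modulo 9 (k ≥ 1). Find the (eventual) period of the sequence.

a(1) = 6, a(2) = 0, a(3) = 6, a(4) = 3, a(5) = 3, a(6) = 0, a(7) = 3, a(8) = 6, a(9) = 6, a(10) = 0.
The sequence repeats with period 8.

8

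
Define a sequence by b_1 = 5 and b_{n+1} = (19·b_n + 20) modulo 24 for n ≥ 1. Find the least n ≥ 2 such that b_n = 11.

b_1 = 5; b_2 = 19; b_3 = 21; b_4 = 11; b_5 = 13; b_6 = 3; b_7 = 5.
Since b_7 = b_1 = 5, the sequence is periodic with period 6.
The value 11 first appears (with n ≥ 2) at b_4.

4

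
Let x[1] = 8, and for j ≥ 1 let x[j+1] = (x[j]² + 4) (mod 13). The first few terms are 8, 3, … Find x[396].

We have x[1] = 8; x[2] = 3; x[3] = 0; x[4] = 4; x[5] = 7; x[6] = 1; x[7] = 5; x[8] = 3.
Since x[8] = x[2] = 3, the sequence is eventually periodic: after a pre-period of length 1 it cycles with period 6.
For j ≥ 2, x[j] depends only on (j - 2) mod 6. (396 - 2) mod 6 = 4, so x[396] = x[6] = 1.

1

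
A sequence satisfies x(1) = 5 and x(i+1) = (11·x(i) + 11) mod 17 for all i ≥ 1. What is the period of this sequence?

16

x(1) = 5, x(2) = 15, x(3) = 6, x(4) = 9, x(5) = 8, x(6) = 14, x(7) = 12, x(8) = 7, x(9) = 3, x(10) = 10, x(11) = 2, x(12) = 16, x(13) = 0, x(14) = 11, x(15) = 13, x(16) = 1, x(17) = 5.
The sequence repeats with period 16.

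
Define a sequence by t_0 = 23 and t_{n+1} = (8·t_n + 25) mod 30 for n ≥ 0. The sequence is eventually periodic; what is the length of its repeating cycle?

Computing terms: t_0 = 23, t_1 = 29, t_2 = 17, t_3 = 11, t_4 = 23.
The sequence repeats with period 4.

4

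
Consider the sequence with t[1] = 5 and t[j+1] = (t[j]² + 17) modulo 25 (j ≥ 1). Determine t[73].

Listing terms: t[1] = 5,  t[2] = 17,  t[3] = 6,  t[4] = 3,  t[5] = 1,  t[6] = 18,  t[7] = 16,  t[8] = 23,  t[9] = 21,  t[10] = 8,  t[11] = 6.
Since t[11] = t[3] = 6, the sequence is eventually periodic: after a pre-period of length 2 it cycles with period 8.
For j ≥ 3, t[j] depends only on (j - 3) mod 8. (73 - 3) mod 8 = 6, so t[73] = t[9] = 21.

21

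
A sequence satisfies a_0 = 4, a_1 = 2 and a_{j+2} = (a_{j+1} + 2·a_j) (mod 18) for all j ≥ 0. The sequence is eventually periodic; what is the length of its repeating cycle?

6

Listing terms: a_0 = 4,  a_1 = 2,  a_2 = 10,  a_3 = 14,  a_4 = 16,  a_5 = 8,  a_6 = 4,  a_7 = 2.
Since (a_6, a_7) = (a_0, a_1) = (4, 2) (two consecutive terms determine the rest), the sequence is periodic with period 6.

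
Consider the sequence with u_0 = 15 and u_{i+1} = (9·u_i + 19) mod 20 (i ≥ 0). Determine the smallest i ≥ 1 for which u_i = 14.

u_0 = 15; u_1 = 14; u_2 = 5; u_3 = 4; u_4 = 15.
The sequence repeats with period 4.
The value 14 first appears (with i ≥ 1) at u_1.

1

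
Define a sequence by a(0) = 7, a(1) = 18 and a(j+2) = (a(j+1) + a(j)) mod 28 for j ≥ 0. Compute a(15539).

Computing terms: a(0) = 7, a(1) = 18, a(2) = 25, a(3) = 15, a(4) = 12, a(5) = 27, a(6) = 11, a(7) = 10, a(8) = 21, a(9) = 3, a(10) = 24, a(11) = 27, a(12) = 23, a(13) = 22, a(14) = 17, a(15) = 11, a(16) = 0, a(17) = 11, a(18) = 11, a(19) = 22, a(20) = 5, a(21) = 27, a(22) = 4, a(23) = 3, a(24) = 7, a(25) = 10, a(26) = 17, a(27) = 27, a(28) = 16, a(29) = 15, a(30) = 3, a(31) = 18, a(32) = 21, a(33) = 11, a(34) = 4, a(35) = 15, a(36) = 19, a(37) = 6, a(38) = 25, a(39) = 3, a(40) = 0, a(41) = 3, a(42) = 3, a(43) = 6, a(44) = 9, a(45) = 15, a(46) = 24, a(47) = 11, a(48) = 7, a(49) = 18.
The sequence repeats with period 48.
(15539 - 0) mod 48 = 35, so a(15539) = a(35) = 15.

15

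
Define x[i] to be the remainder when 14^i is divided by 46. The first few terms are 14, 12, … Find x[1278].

Listing terms: x[1] = 14; x[2] = 12; x[3] = 30; x[4] = 6; x[5] = 38; x[6] = 26; x[7] = 42; x[8] = 36; x[9] = 44; x[10] = 18; x[11] = 22; x[12] = 32; x[13] = 34; x[14] = 16; x[15] = 40; x[16] = 8; x[17] = 20; x[18] = 4; x[19] = 10; x[20] = 2; x[21] = 28; x[22] = 24; x[23] = 14.
The sequence repeats with period 22.
(1278 - 1) mod 22 = 1, so x[1278] = x[2] = 12.

12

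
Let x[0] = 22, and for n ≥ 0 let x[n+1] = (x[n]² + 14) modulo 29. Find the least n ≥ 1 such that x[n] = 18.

4

We have x[0] = 22, x[1] = 5, x[2] = 10, x[3] = 27, x[4] = 18, x[5] = 19, x[6] = 27.
Since x[6] = x[3] = 27, the sequence is eventually periodic: after a pre-period of length 3 it cycles with period 3.
The value 18 first appears (with n ≥ 1) at x[4].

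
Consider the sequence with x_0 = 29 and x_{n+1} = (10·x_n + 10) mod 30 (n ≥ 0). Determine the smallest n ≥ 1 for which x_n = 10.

x_0 = 29; x_1 = 0; x_2 = 10; x_3 = 20; x_4 = 0.
Since x_4 = x_1 = 0, the sequence is eventually periodic: after a pre-period of length 1 it cycles with period 3.
The value 10 first appears (with n ≥ 1) at x_2.

2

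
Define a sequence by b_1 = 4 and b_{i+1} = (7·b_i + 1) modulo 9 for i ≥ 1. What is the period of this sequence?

9

Listing terms: b_1 = 4,  b_2 = 2,  b_3 = 6,  b_4 = 7,  b_5 = 5,  b_6 = 0,  b_7 = 1,  b_8 = 8,  b_9 = 3,  b_{10} = 4.
Since b_{10} = b_1 = 4, the sequence is periodic with period 9.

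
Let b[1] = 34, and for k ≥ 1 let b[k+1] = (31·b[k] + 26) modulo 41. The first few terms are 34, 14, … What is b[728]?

33

b[1] = 34; b[2] = 14; b[3] = 9; b[4] = 18; b[5] = 10; b[6] = 8; b[7] = 28; b[8] = 33; b[9] = 24; b[10] = 32; b[11] = 34.
The sequence repeats with period 10.
(728 - 1) mod 10 = 7, so b[728] = b[8] = 33.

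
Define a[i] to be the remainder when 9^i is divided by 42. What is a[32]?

39

We have a[1] = 9; a[2] = 39; a[3] = 15; a[4] = 9.
The sequence repeats with period 3.
So a[32] = a[1 + ((32-1) mod 3)] = a[2] = 39.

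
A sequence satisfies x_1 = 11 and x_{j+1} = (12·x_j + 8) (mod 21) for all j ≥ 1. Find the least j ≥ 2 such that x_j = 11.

Computing terms: x_1 = 11,  x_2 = 14,  x_3 = 8,  x_4 = 20,  x_5 = 17,  x_6 = 2,  x_7 = 11.
Since x_7 = x_1 = 11, the sequence is periodic with period 6.
The value 11 next appears (with j ≥ 2) at x_7.

7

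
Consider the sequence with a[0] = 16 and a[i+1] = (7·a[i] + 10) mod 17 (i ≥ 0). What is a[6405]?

a[0] = 16; a[1] = 3; a[2] = 14; a[3] = 6; a[4] = 1; a[5] = 0; a[6] = 10; a[7] = 12; a[8] = 9; a[9] = 5; a[10] = 11; a[11] = 2; a[12] = 7; a[13] = 8; a[14] = 15; a[15] = 13; a[16] = 16.
The sequence repeats with period 16.
So a[6405] = a[0 + ((6405-0) mod 16)] = a[5] = 0.

0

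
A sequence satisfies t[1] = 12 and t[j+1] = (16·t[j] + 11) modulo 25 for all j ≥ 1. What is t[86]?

22

t[1] = 12; t[2] = 3; t[3] = 9; t[4] = 5; t[5] = 16; t[6] = 17; t[7] = 8; t[8] = 14; t[9] = 10; t[10] = 21; t[11] = 22; t[12] = 13; t[13] = 19; t[14] = 15; t[15] = 1; t[16] = 2; t[17] = 18; t[18] = 24; t[19] = 20; t[20] = 6; t[21] = 7; t[22] = 23; t[23] = 4; t[24] = 0; t[25] = 11; t[26] = 12.
Since t[26] = t[1] = 12, the sequence is periodic with period 25.
(86 - 1) mod 25 = 10, so t[86] = t[11] = 22.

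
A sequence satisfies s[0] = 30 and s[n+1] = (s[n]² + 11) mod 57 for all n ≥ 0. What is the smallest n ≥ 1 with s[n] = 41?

3

s[0] = 30, s[1] = 56, s[2] = 12, s[3] = 41, s[4] = 39, s[5] = 50, s[6] = 3, s[7] = 20, s[8] = 12.
Since s[8] = s[2] = 12, the sequence is eventually periodic: after a pre-period of length 2 it cycles with period 6.
The value 41 first appears (with n ≥ 1) at s[3].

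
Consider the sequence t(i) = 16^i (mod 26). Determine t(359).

Computing terms: t(0) = 1; t(1) = 16; t(2) = 22; t(3) = 14; t(4) = 16.
Since t(4) = t(1) = 16, the sequence is eventually periodic: after a pre-period of length 1 it cycles with period 3.
For i ≥ 1, t(i) depends only on (i - 1) mod 3. (359 - 1) mod 3 = 1, so t(359) = t(2) = 22.

22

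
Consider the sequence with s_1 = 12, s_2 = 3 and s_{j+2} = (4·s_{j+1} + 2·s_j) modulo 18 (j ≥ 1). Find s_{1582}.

6

Listing terms: s_1 = 12, s_2 = 3, s_3 = 0, s_4 = 6, s_5 = 6, s_6 = 0, s_7 = 12, s_8 = 12, s_9 = 0, s_{10} = 6.
Since (s_9, s_{10}) = (s_3, s_4) = (0, 6) (two consecutive terms determine the rest), the sequence is eventually periodic: after a pre-period of length 2 it cycles with period 6.
For j ≥ 3, s_j depends only on (j - 3) mod 6. (1582 - 3) mod 6 = 1, so s_{1582} = s_4 = 6.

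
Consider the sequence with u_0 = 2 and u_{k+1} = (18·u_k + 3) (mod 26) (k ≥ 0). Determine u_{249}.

Listing terms: u_0 = 2; u_1 = 13; u_2 = 3; u_3 = 5; u_4 = 15; u_5 = 13.
Since u_5 = u_1 = 13, the sequence is eventually periodic: after a pre-period of length 1 it cycles with period 4.
For k ≥ 1, u_k depends only on (k - 1) mod 4. (249 - 1) mod 4 = 0, so u_{249} = u_1 = 13.

13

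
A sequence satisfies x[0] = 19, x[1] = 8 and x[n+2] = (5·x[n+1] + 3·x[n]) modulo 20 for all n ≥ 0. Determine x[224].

Computing terms: x[0] = 19, x[1] = 8, x[2] = 17, x[3] = 9, x[4] = 16, x[5] = 7, x[6] = 3, x[7] = 16, x[8] = 9, x[9] = 13, x[10] = 12, x[11] = 19, x[12] = 11, x[13] = 12, x[14] = 13, x[15] = 1, x[16] = 4, x[17] = 3, x[18] = 7, x[19] = 4, x[20] = 1, x[21] = 17, x[22] = 8, x[23] = 11, x[24] = 19, x[25] = 8.
The sequence repeats with period 24.
So x[224] = x[0 + ((224-0) mod 24)] = x[8] = 9.

9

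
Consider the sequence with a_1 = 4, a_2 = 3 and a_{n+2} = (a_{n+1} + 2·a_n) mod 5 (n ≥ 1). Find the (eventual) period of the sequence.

Listing terms: a_1 = 4; a_2 = 3; a_3 = 1; a_4 = 2; a_5 = 4; a_6 = 3.
Since (a_5, a_6) = (a_1, a_2) = (4, 3) (two consecutive terms determine the rest), the sequence is periodic with period 4.

4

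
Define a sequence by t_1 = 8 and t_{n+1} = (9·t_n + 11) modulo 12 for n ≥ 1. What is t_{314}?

t_1 = 8,  t_2 = 11,  t_3 = 2,  t_4 = 5,  t_5 = 8.
Since t_5 = t_1 = 8, the sequence is periodic with period 4.
So t_{314} = t_{1 + ((314-1) mod 4)} = t_2 = 11.

11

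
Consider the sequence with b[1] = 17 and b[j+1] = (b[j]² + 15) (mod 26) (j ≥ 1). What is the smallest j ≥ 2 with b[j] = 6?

6

b[1] = 17,  b[2] = 18,  b[3] = 1,  b[4] = 16,  b[5] = 11,  b[6] = 6,  b[7] = 25,  b[8] = 16.
Since b[8] = b[4] = 16, the sequence is eventually periodic: after a pre-period of length 3 it cycles with period 4.
The value 6 first appears (with j ≥ 2) at b[6].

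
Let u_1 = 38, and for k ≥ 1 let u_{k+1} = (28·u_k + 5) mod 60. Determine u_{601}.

53

u_1 = 38,  u_2 = 49,  u_3 = 57,  u_4 = 41,  u_5 = 13,  u_6 = 9,  u_7 = 17,  u_8 = 1,  u_9 = 33,  u_{10} = 29,  u_{11} = 37,  u_{12} = 21,  u_{13} = 53,  u_{14} = 49.
Since u_{14} = u_2 = 49, the sequence is eventually periodic: after a pre-period of length 1 it cycles with period 12.
For k ≥ 2, u_k depends only on (k - 2) mod 12. (601 - 2) mod 12 = 11, so u_{601} = u_{13} = 53.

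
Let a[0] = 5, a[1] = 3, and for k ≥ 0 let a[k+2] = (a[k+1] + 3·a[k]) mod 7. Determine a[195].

6

a[0] = 5,  a[1] = 3,  a[2] = 4,  a[3] = 6,  a[4] = 4,  a[5] = 1,  a[6] = 6,  a[7] = 2,  a[8] = 6,  a[9] = 5,  a[10] = 2,  a[11] = 3,  a[12] = 2,  a[13] = 4,  a[14] = 3,  a[15] = 1,  a[16] = 3,  a[17] = 6,  a[18] = 1,  a[19] = 5,  a[20] = 1,  a[21] = 2,  a[22] = 5,  a[23] = 4,  a[24] = 5,  a[25] = 3.
Since (a[24], a[25]) = (a[0], a[1]) = (5, 3) (two consecutive terms determine the rest), the sequence is periodic with period 24.
So a[195] = a[0 + ((195-0) mod 24)] = a[3] = 6.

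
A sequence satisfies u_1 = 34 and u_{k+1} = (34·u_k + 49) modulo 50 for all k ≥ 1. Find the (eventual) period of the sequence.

10

u_1 = 34, u_2 = 5, u_3 = 19, u_4 = 45, u_5 = 29, u_6 = 35, u_7 = 39, u_8 = 25, u_9 = 49, u_{10} = 15, u_{11} = 9, u_{12} = 5.
Since u_{12} = u_2 = 5, the sequence is eventually periodic: after a pre-period of length 1 it cycles with period 10.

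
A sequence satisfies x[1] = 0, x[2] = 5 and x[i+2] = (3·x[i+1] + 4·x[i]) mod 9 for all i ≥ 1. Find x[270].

x[1] = 0,  x[2] = 5,  x[3] = 6,  x[4] = 2,  x[5] = 3,  x[6] = 8,  x[7] = 0,  x[8] = 5.
The sequence repeats with period 6.
So x[270] = x[1 + ((270-1) mod 6)] = x[6] = 8.

8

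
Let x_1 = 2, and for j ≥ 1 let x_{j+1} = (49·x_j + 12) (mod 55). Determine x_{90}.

Computing terms: x_1 = 2, x_2 = 0, x_3 = 12, x_4 = 50, x_5 = 42, x_6 = 35, x_7 = 22, x_8 = 45, x_9 = 17, x_{10} = 20, x_{11} = 2.
Since x_{11} = x_1 = 2, the sequence is periodic with period 10.
So x_{90} = x_{1 + ((90-1) mod 10)} = x_{10} = 20.

20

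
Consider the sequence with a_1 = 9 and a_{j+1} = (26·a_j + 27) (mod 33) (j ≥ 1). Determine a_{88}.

We have a_1 = 9,  a_2 = 30,  a_3 = 15,  a_4 = 21,  a_5 = 12,  a_6 = 9.
Since a_6 = a_1 = 9, the sequence is periodic with period 5.
So a_{88} = a_{1 + ((88-1) mod 5)} = a_3 = 15.

15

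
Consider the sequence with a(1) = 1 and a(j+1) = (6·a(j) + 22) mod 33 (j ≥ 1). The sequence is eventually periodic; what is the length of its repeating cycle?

10

a(1) = 1, a(2) = 28, a(3) = 25, a(4) = 7, a(5) = 31, a(6) = 10, a(7) = 16, a(8) = 19, a(9) = 4, a(10) = 13, a(11) = 1.
Since a(11) = a(1) = 1, the sequence is periodic with period 10.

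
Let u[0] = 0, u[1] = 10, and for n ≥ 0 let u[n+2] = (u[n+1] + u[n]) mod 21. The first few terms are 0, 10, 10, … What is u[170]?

4

Listing terms: u[0] = 0, u[1] = 10, u[2] = 10, u[3] = 20, u[4] = 9, u[5] = 8, u[6] = 17, u[7] = 4, u[8] = 0, u[9] = 4, u[10] = 4, u[11] = 8, u[12] = 12, u[13] = 20, u[14] = 11, u[15] = 10, u[16] = 0, u[17] = 10.
Since (u[16], u[17]) = (u[0], u[1]) = (0, 10) (two consecutive terms determine the rest), the sequence is periodic with period 16.
(170 - 0) mod 16 = 10, so u[170] = u[10] = 4.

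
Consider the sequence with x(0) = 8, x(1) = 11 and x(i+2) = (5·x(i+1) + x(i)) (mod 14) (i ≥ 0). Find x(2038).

13

Listing terms: x(0) = 8; x(1) = 11; x(2) = 7; x(3) = 4; x(4) = 13; x(5) = 13; x(6) = 8; x(7) = 11.
Since (x(6), x(7)) = (x(0), x(1)) = (8, 11) (two consecutive terms determine the rest), the sequence is periodic with period 6.
So x(2038) = x(0 + ((2038-0) mod 6)) = x(4) = 13.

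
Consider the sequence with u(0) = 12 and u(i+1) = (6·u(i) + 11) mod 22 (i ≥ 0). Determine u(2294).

u(0) = 12, u(1) = 17, u(2) = 3, u(3) = 7, u(4) = 9, u(5) = 21, u(6) = 5, u(7) = 19, u(8) = 15, u(9) = 13, u(10) = 1, u(11) = 17.
Since u(11) = u(1) = 17, the sequence is eventually periodic: after a pre-period of length 1 it cycles with period 10.
For i ≥ 1, u(i) depends only on (i - 1) mod 10. (2294 - 1) mod 10 = 3, so u(2294) = u(4) = 9.

9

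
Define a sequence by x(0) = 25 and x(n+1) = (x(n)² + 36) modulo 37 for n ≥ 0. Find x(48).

9

We have x(0) = 25; x(1) = 32; x(2) = 24; x(3) = 20; x(4) = 29; x(5) = 26; x(6) = 9; x(7) = 6; x(8) = 35; x(9) = 3; x(10) = 8; x(11) = 26.
Since x(11) = x(5) = 26, the sequence is eventually periodic: after a pre-period of length 5 it cycles with period 6.
For n ≥ 5, x(n) depends only on (n - 5) mod 6. (48 - 5) mod 6 = 1, so x(48) = x(6) = 9.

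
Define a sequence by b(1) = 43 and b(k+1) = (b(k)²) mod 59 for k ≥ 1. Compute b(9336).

Computing terms: b(1) = 43, b(2) = 20, b(3) = 46, b(4) = 51, b(5) = 5, b(6) = 25, b(7) = 35, b(8) = 45, b(9) = 19, b(10) = 7, b(11) = 49, b(12) = 41, b(13) = 29, b(14) = 15, b(15) = 48, b(16) = 3, b(17) = 9, b(18) = 22, b(19) = 12, b(20) = 26, b(21) = 27, b(22) = 21, b(23) = 28, b(24) = 17, b(25) = 53, b(26) = 36, b(27) = 57, b(28) = 4, b(29) = 16, b(30) = 20.
Since b(30) = b(2) = 20, the sequence is eventually periodic: after a pre-period of length 1 it cycles with period 28.
For k ≥ 2, b(k) depends only on (k - 2) mod 28. (9336 - 2) mod 28 = 10, so b(9336) = b(12) = 41.

41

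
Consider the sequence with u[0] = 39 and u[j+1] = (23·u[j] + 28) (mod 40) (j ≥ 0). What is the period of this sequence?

Listing terms: u[0] = 39, u[1] = 5, u[2] = 23, u[3] = 37, u[4] = 39.
The sequence repeats with period 4.

4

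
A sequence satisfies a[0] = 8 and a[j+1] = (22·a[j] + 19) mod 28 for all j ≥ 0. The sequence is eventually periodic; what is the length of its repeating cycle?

Listing terms: a[0] = 8, a[1] = 27, a[2] = 25, a[3] = 9, a[4] = 21, a[5] = 5, a[6] = 17, a[7] = 1, a[8] = 13, a[9] = 25.
Since a[9] = a[2] = 25, the sequence is eventually periodic: after a pre-period of length 2 it cycles with period 7.

7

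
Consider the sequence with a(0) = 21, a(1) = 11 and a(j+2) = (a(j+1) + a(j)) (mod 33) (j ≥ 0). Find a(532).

21

We have a(0) = 21, a(1) = 11, a(2) = 32, a(3) = 10, a(4) = 9, a(5) = 19, a(6) = 28, a(7) = 14, a(8) = 9, a(9) = 23, a(10) = 32, a(11) = 22, a(12) = 21, a(13) = 10, a(14) = 31, a(15) = 8, a(16) = 6, a(17) = 14, a(18) = 20, a(19) = 1, a(20) = 21, a(21) = 22, a(22) = 10, a(23) = 32, a(24) = 9, a(25) = 8, a(26) = 17, a(27) = 25, a(28) = 9, a(29) = 1, a(30) = 10, a(31) = 11, a(32) = 21, a(33) = 32, a(34) = 20, a(35) = 19, a(36) = 6, a(37) = 25, a(38) = 31, a(39) = 23, a(40) = 21, a(41) = 11.
The sequence repeats with period 40.
(532 - 0) mod 40 = 12, so a(532) = a(12) = 21.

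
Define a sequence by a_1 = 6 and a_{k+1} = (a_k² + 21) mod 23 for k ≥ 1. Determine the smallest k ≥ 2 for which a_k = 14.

a_1 = 6; a_2 = 11; a_3 = 4; a_4 = 14; a_5 = 10; a_6 = 6.
The sequence repeats with period 5.
The value 14 first appears (with k ≥ 2) at a_4.

4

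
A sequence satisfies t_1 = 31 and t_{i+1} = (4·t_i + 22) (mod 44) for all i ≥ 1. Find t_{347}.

14

Listing terms: t_1 = 31, t_2 = 14, t_3 = 34, t_4 = 26, t_5 = 38, t_6 = 42, t_7 = 14.
Since t_7 = t_2 = 14, the sequence is eventually periodic: after a pre-period of length 1 it cycles with period 5.
For i ≥ 2, t_i depends only on (i - 2) mod 5. (347 - 2) mod 5 = 0, so t_{347} = t_2 = 14.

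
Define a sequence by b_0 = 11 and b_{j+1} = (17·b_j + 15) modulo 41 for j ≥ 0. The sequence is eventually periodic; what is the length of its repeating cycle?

40

b_0 = 11,  b_1 = 38,  b_2 = 5,  b_3 = 18,  b_4 = 34,  b_5 = 19,  b_6 = 10,  b_7 = 21,  b_8 = 3,  b_9 = 25,  b_{10} = 30,  b_{11} = 33,  b_{12} = 2,  b_{13} = 8,  b_{14} = 28,  b_{15} = 40,  b_{16} = 39,  b_{17} = 22,  b_{18} = 20,  b_{19} = 27,  b_{20} = 23,  b_{21} = 37,  b_{22} = 29,  b_{23} = 16,  b_{24} = 0,  b_{25} = 15,  b_{26} = 24,  b_{27} = 13,  b_{28} = 31,  b_{29} = 9,  b_{30} = 4,  b_{31} = 1,  b_{32} = 32,  b_{33} = 26,  b_{34} = 6,  b_{35} = 35,  b_{36} = 36,  b_{37} = 12,  b_{38} = 14,  b_{39} = 7,  b_{40} = 11.
The sequence repeats with period 40.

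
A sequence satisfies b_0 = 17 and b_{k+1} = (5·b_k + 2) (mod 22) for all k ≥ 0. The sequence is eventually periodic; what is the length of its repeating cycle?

5

Listing terms: b_0 = 17; b_1 = 21; b_2 = 19; b_3 = 9; b_4 = 3; b_5 = 17.
Since b_5 = b_0 = 17, the sequence is periodic with period 5.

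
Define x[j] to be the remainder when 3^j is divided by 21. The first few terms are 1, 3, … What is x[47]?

Listing terms: x[0] = 1; x[1] = 3; x[2] = 9; x[3] = 6; x[4] = 18; x[5] = 12; x[6] = 15; x[7] = 3.
Since x[7] = x[1] = 3, the sequence is eventually periodic: after a pre-period of length 1 it cycles with period 6.
For j ≥ 1, x[j] depends only on (j - 1) mod 6. (47 - 1) mod 6 = 4, so x[47] = x[5] = 12.

12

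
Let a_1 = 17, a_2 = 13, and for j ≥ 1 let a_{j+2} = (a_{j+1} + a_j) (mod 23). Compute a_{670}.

Computing terms: a_1 = 17, a_2 = 13, a_3 = 7, a_4 = 20, a_5 = 4, a_6 = 1, a_7 = 5, a_8 = 6, a_9 = 11, a_{10} = 17, a_{11} = 5, a_{12} = 22, a_{13} = 4, a_{14} = 3, a_{15} = 7, a_{16} = 10, a_{17} = 17, a_{18} = 4, a_{19} = 21, a_{20} = 2, a_{21} = 0, a_{22} = 2, a_{23} = 2, a_{24} = 4, a_{25} = 6, a_{26} = 10, a_{27} = 16, a_{28} = 3, a_{29} = 19, a_{30} = 22, a_{31} = 18, a_{32} = 17, a_{33} = 12, a_{34} = 6, a_{35} = 18, a_{36} = 1, a_{37} = 19, a_{38} = 20, a_{39} = 16, a_{40} = 13, a_{41} = 6, a_{42} = 19, a_{43} = 2, a_{44} = 21, a_{45} = 0, a_{46} = 21, a_{47} = 21, a_{48} = 19, a_{49} = 17, a_{50} = 13.
Since (a_{49}, a_{50}) = (a_1, a_2) = (17, 13) (two consecutive terms determine the rest), the sequence is periodic with period 48.
So a_{670} = a_{1 + ((670-1) mod 48)} = a_{46} = 21.

21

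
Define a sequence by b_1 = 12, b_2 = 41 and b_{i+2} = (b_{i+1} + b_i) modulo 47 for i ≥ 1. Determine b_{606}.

Listing terms: b_1 = 12; b_2 = 41; b_3 = 6; b_4 = 0; b_5 = 6; b_6 = 6; b_7 = 12; b_8 = 18; b_9 = 30; b_{10} = 1; b_{11} = 31; b_{12} = 32; b_{13} = 16; b_{14} = 1; b_{15} = 17; b_{16} = 18; b_{17} = 35; b_{18} = 6; b_{19} = 41; b_{20} = 0; b_{21} = 41; b_{22} = 41; b_{23} = 35; b_{24} = 29; b_{25} = 17; b_{26} = 46; b_{27} = 16; b_{28} = 15; b_{29} = 31; b_{30} = 46; b_{31} = 30; b_{32} = 29; b_{33} = 12; b_{34} = 41.
The sequence repeats with period 32.
So b_{606} = b_{1 + ((606-1) mod 32)} = b_{30} = 46.

46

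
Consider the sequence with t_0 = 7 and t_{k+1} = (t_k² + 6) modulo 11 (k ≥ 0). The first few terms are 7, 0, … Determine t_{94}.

10

We have t_0 = 7; t_1 = 0; t_2 = 6; t_3 = 9; t_4 = 10; t_5 = 7.
Since t_5 = t_0 = 7, the sequence is periodic with period 5.
(94 - 0) mod 5 = 4, so t_{94} = t_4 = 10.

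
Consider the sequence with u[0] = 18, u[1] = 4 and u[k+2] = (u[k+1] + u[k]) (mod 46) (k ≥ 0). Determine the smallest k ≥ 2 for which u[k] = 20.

27

u[0] = 18,  u[1] = 4,  u[2] = 22,  u[3] = 26,  u[4] = 2,  u[5] = 28,  u[6] = 30,  u[7] = 12,  u[8] = 42,  u[9] = 8,  u[10] = 4,  u[11] = 12,  u[12] = 16,  u[13] = 28,  u[14] = 44,  u[15] = 26,  u[16] = 24,  u[17] = 4,  u[18] = 28,  u[19] = 32,  u[20] = 14,  u[21] = 0,  u[22] = 14,  u[23] = 14,  u[24] = 28,  u[25] = 42,  u[26] = 24,  u[27] = 20,  u[28] = 44,  u[29] = 18,  u[30] = 16,  u[31] = 34,  u[32] = 4,  u[33] = 38,  u[34] = 42,  u[35] = 34,  u[36] = 30,  u[37] = 18,  u[38] = 2,  u[39] = 20,  u[40] = 22,  u[41] = 42,  u[42] = 18,  u[43] = 14,  u[44] = 32,  u[45] = 0,  u[46] = 32,  u[47] = 32,  u[48] = 18,  u[49] = 4.
Since (u[48], u[49]) = (u[0], u[1]) = (18, 4) (two consecutive terms determine the rest), the sequence is periodic with period 48.
The value 20 first appears (with k ≥ 2) at u[27].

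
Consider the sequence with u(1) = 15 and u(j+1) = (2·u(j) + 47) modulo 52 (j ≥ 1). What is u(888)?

49

u(1) = 15,  u(2) = 25,  u(3) = 45,  u(4) = 33,  u(5) = 9,  u(6) = 13,  u(7) = 21,  u(8) = 37,  u(9) = 17,  u(10) = 29,  u(11) = 1,  u(12) = 49,  u(13) = 41,  u(14) = 25.
Since u(14) = u(2) = 25, the sequence is eventually periodic: after a pre-period of length 1 it cycles with period 12.
For j ≥ 2, u(j) depends only on (j - 2) mod 12. (888 - 2) mod 12 = 10, so u(888) = u(12) = 49.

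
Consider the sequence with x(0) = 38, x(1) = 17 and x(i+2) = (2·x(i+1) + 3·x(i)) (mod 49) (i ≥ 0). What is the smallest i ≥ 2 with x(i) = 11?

4

x(0) = 38, x(1) = 17, x(2) = 1, x(3) = 4, x(4) = 11, x(5) = 34, x(6) = 3, x(7) = 10, x(8) = 29, x(9) = 39, x(10) = 18, x(11) = 6, x(12) = 17, x(13) = 3, x(14) = 8, x(15) = 25, x(16) = 25, x(17) = 27, x(18) = 31, x(19) = 45, x(20) = 36, x(21) = 11, x(22) = 32, x(23) = 48, x(24) = 45, x(25) = 38, x(26) = 15, x(27) = 46, x(28) = 39, x(29) = 20, x(30) = 10, x(31) = 31, x(32) = 43, x(33) = 32, x(34) = 46, x(35) = 41, x(36) = 24, x(37) = 24, x(38) = 22, x(39) = 18, x(40) = 4, x(41) = 13, x(42) = 38, x(43) = 17.
The sequence repeats with period 42.
The value 11 first appears (with i ≥ 2) at x(4).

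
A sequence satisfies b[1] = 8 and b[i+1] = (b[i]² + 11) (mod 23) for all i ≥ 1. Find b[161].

17

Computing terms: b[1] = 8, b[2] = 6, b[3] = 1, b[4] = 12, b[5] = 17, b[6] = 1.
Since b[6] = b[3] = 1, the sequence is eventually periodic: after a pre-period of length 2 it cycles with period 3.
For i ≥ 3, b[i] depends only on (i - 3) mod 3. (161 - 3) mod 3 = 2, so b[161] = b[5] = 17.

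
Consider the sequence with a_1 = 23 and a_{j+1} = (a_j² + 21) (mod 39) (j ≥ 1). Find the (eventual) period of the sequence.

We have a_1 = 23, a_2 = 4, a_3 = 37, a_4 = 25, a_5 = 22, a_6 = 37.
Since a_6 = a_3 = 37, the sequence is eventually periodic: after a pre-period of length 2 it cycles with period 3.

3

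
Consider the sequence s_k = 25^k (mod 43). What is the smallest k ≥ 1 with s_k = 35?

18

s_0 = 1, s_1 = 25, s_2 = 23, s_3 = 16, s_4 = 13, s_5 = 24, s_6 = 41, s_7 = 36, s_8 = 40, s_9 = 11, s_{10} = 17, s_{11} = 38, s_{12} = 4, s_{13} = 14, s_{14} = 6, s_{15} = 21, s_{16} = 9, s_{17} = 10, s_{18} = 35, s_{19} = 15, s_{20} = 31, s_{21} = 1.
The sequence repeats with period 21.
The value 35 first appears (with k ≥ 1) at s_{18}.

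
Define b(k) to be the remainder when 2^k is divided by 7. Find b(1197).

b(0) = 1; b(1) = 2; b(2) = 4; b(3) = 1.
Since b(3) = b(0) = 1, the sequence is periodic with period 3.
So b(1197) = b(0 + ((1197-0) mod 3)) = b(0) = 1.

1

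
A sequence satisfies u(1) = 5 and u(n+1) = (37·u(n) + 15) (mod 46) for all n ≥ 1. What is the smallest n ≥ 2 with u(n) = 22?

u(1) = 5; u(2) = 16; u(3) = 9; u(4) = 26; u(5) = 11; u(6) = 8; u(7) = 35; u(8) = 22; u(9) = 1; u(10) = 6; u(11) = 7; u(12) = 44; u(13) = 33; u(14) = 40; u(15) = 23; u(16) = 38; u(17) = 41; u(18) = 14; u(19) = 27; u(20) = 2; u(21) = 43; u(22) = 42; u(23) = 5.
The sequence repeats with period 22.
The value 22 first appears (with n ≥ 2) at u(8).

8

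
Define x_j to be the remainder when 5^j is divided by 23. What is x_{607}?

We have x_0 = 1, x_1 = 5, x_2 = 2, x_3 = 10, x_4 = 4, x_5 = 20, x_6 = 8, x_7 = 17, x_8 = 16, x_9 = 11, x_{10} = 9, x_{11} = 22, x_{12} = 18, x_{13} = 21, x_{14} = 13, x_{15} = 19, x_{16} = 3, x_{17} = 15, x_{18} = 6, x_{19} = 7, x_{20} = 12, x_{21} = 14, x_{22} = 1.
The sequence repeats with period 22.
(607 - 0) mod 22 = 13, so x_{607} = x_{13} = 21.

21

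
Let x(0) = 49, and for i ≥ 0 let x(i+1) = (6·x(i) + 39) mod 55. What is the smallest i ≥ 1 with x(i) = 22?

7

Listing terms: x(0) = 49, x(1) = 3, x(2) = 2, x(3) = 51, x(4) = 15, x(5) = 19, x(6) = 43, x(7) = 22, x(8) = 6, x(9) = 20, x(10) = 49.
The sequence repeats with period 10.
The value 22 first appears (with i ≥ 1) at x(7).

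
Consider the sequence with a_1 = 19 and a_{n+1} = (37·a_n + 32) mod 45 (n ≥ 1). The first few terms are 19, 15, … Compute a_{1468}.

1

a_1 = 19, a_2 = 15, a_3 = 2, a_4 = 16, a_5 = 39, a_6 = 35, a_7 = 22, a_8 = 36, a_9 = 14, a_{10} = 10, a_{11} = 42, a_{12} = 11, a_{13} = 34, a_{14} = 30, a_{15} = 17, a_{16} = 31, a_{17} = 9, a_{18} = 5, a_{19} = 37, a_{20} = 6, a_{21} = 29, a_{22} = 25, a_{23} = 12, a_{24} = 26, a_{25} = 4, a_{26} = 0, a_{27} = 32, a_{28} = 1, a_{29} = 24, a_{30} = 20, a_{31} = 7, a_{32} = 21, a_{33} = 44, a_{34} = 40, a_{35} = 27, a_{36} = 41, a_{37} = 19.
The sequence repeats with period 36.
(1468 - 1) mod 36 = 27, so a_{1468} = a_{28} = 1.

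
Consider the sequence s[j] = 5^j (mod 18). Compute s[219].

Computing terms: s[1] = 5; s[2] = 7; s[3] = 17; s[4] = 13; s[5] = 11; s[6] = 1; s[7] = 5.
The sequence repeats with period 6.
(219 - 1) mod 6 = 2, so s[219] = s[3] = 17.

17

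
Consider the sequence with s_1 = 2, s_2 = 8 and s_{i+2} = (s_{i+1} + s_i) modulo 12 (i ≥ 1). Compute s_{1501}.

10

Listing terms: s_1 = 2, s_2 = 8, s_3 = 10, s_4 = 6, s_5 = 4, s_6 = 10, s_7 = 2, s_8 = 0, s_9 = 2, s_{10} = 2, s_{11} = 4, s_{12} = 6, s_{13} = 10, s_{14} = 4, s_{15} = 2, s_{16} = 6, s_{17} = 8, s_{18} = 2, s_{19} = 10, s_{20} = 0, s_{21} = 10, s_{22} = 10, s_{23} = 8, s_{24} = 6, s_{25} = 2, s_{26} = 8.
The sequence repeats with period 24.
(1501 - 1) mod 24 = 12, so s_{1501} = s_{13} = 10.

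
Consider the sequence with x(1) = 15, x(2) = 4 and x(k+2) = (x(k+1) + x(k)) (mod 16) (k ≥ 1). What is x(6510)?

1

We have x(1) = 15, x(2) = 4, x(3) = 3, x(4) = 7, x(5) = 10, x(6) = 1, x(7) = 11, x(8) = 12, x(9) = 7, x(10) = 3, x(11) = 10, x(12) = 13, x(13) = 7, x(14) = 4, x(15) = 11, x(16) = 15, x(17) = 10, x(18) = 9, x(19) = 3, x(20) = 12, x(21) = 15, x(22) = 11, x(23) = 10, x(24) = 5, x(25) = 15, x(26) = 4.
Since (x(25), x(26)) = (x(1), x(2)) = (15, 4) (two consecutive terms determine the rest), the sequence is periodic with period 24.
So x(6510) = x(1 + ((6510-1) mod 24)) = x(6) = 1.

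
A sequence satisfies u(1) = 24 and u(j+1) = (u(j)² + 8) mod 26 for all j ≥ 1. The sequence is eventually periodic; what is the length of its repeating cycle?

We have u(1) = 24,  u(2) = 12,  u(3) = 22,  u(4) = 24.
The sequence repeats with period 3.

3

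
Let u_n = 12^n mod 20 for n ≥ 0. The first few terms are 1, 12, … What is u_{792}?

u_0 = 1,  u_1 = 12,  u_2 = 4,  u_3 = 8,  u_4 = 16,  u_5 = 12.
Since u_5 = u_1 = 12, the sequence is eventually periodic: after a pre-period of length 1 it cycles with period 4.
For n ≥ 1, u_n depends only on (n - 1) mod 4. (792 - 1) mod 4 = 3, so u_{792} = u_4 = 16.

16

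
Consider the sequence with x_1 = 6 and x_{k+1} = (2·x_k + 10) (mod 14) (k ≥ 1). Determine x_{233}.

Listing terms: x_1 = 6; x_2 = 8; x_3 = 12; x_4 = 6.
The sequence repeats with period 3.
(233 - 1) mod 3 = 1, so x_{233} = x_2 = 8.

8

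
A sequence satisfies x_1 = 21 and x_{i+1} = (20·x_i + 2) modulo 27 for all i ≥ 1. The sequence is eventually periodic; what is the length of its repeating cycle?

18

Computing terms: x_1 = 21,  x_2 = 17,  x_3 = 18,  x_4 = 11,  x_5 = 6,  x_6 = 14,  x_7 = 12,  x_8 = 26,  x_9 = 9,  x_{10} = 20,  x_{11} = 24,  x_{12} = 23,  x_{13} = 3,  x_{14} = 8,  x_{15} = 0,  x_{16} = 2,  x_{17} = 15,  x_{18} = 5,  x_{19} = 21.
Since x_{19} = x_1 = 21, the sequence is periodic with period 18.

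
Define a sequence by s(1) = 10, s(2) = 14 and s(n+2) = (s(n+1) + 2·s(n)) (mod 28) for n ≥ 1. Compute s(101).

18

We have s(1) = 10,  s(2) = 14,  s(3) = 6,  s(4) = 6,  s(5) = 18,  s(6) = 2,  s(7) = 10,  s(8) = 14.
Since (s(7), s(8)) = (s(1), s(2)) = (10, 14) (two consecutive terms determine the rest), the sequence is periodic with period 6.
(101 - 1) mod 6 = 4, so s(101) = s(5) = 18.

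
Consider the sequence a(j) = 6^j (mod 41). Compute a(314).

20

Listing terms: a(1) = 6,  a(2) = 36,  a(3) = 11,  a(4) = 25,  a(5) = 27,  a(6) = 39,  a(7) = 29,  a(8) = 10,  a(9) = 19,  a(10) = 32,  a(11) = 28,  a(12) = 4,  a(13) = 24,  a(14) = 21,  a(15) = 3,  a(16) = 18,  a(17) = 26,  a(18) = 33,  a(19) = 34,  a(20) = 40,  a(21) = 35,  a(22) = 5,  a(23) = 30,  a(24) = 16,  a(25) = 14,  a(26) = 2,  a(27) = 12,  a(28) = 31,  a(29) = 22,  a(30) = 9,  a(31) = 13,  a(32) = 37,  a(33) = 17,  a(34) = 20,  a(35) = 38,  a(36) = 23,  a(37) = 15,  a(38) = 8,  a(39) = 7,  a(40) = 1,  a(41) = 6.
The sequence repeats with period 40.
So a(314) = a(1 + ((314-1) mod 40)) = a(34) = 20.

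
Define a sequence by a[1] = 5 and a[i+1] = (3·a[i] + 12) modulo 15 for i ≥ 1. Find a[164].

6

Computing terms: a[1] = 5,  a[2] = 12,  a[3] = 3,  a[4] = 6,  a[5] = 0,  a[6] = 12.
Since a[6] = a[2] = 12, the sequence is eventually periodic: after a pre-period of length 1 it cycles with period 4.
For i ≥ 2, a[i] depends only on (i - 2) mod 4. (164 - 2) mod 4 = 2, so a[164] = a[4] = 6.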